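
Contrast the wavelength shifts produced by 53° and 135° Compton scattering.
135° produces the larger shift by a factor of 4.287

Calculate both shifts using Δλ = λ_C(1 - cos θ):

For θ₁ = 53°:
Δλ₁ = 2.4263 × (1 - cos(53°))
Δλ₁ = 2.4263 × 0.3982
Δλ₁ = 0.9661 pm

For θ₂ = 135°:
Δλ₂ = 2.4263 × (1 - cos(135°))
Δλ₂ = 2.4263 × 1.7071
Δλ₂ = 4.1420 pm

The 135° angle produces the larger shift.
Ratio: 4.1420/0.9661 = 4.287

(Intermediate values are shown rounded; full precision is carried through to the final answer.)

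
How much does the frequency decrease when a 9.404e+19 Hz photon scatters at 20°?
4.127e+18 Hz (decrease)

Convert frequency to wavelength (c = 299792458 m/s):
λ₀ = c/f₀ = 299792458/9.404e+19 = 3.1879249e-12 m = 3.1879 pm

Calculate Compton shift:
Δλ = λ_C(1 - cos(20°)) = 0.1463 pm

Final wavelength:
λ' = λ₀ + Δλ = 3.1879 + 0.1463 = 3.3342 pm

Final frequency:
f' = c/λ' = 299792458/3.3342493e-12 = 8.9913030e+19 Hz

Frequency shift (decrease):
Δf = f₀ - f' = 9.404e+19 - 8.9913030e+19 = 4.127e+18 Hz

(Intermediate values are shown rounded; full precision is carried through to the final answer.)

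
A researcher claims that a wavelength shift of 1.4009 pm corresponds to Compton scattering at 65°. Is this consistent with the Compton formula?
Yes, consistent

Calculate the expected shift for θ = 65°:

Δλ_expected = λ_C(1 - cos(65°))
Δλ_expected = 2.4263 × (1 - cos(65°))
Δλ_expected = 2.4263 × 0.5774
Δλ_expected = 1.4009 pm

Given shift: 1.4009 pm
Expected shift: 1.4009 pm
Difference: 0.0000 pm

The values match. This is consistent with Compton scattering at the stated angle.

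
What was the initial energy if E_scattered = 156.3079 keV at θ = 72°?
198.2000 keV

Convert final energy to wavelength (hc ≈ 1239.842 keV·pm):
λ' = hc/E' = 1239.842 / 156.3079 = 7.9320 pm

Calculate the Compton shift:
Δλ = λ_C(1 - cos(72°))
Δλ = 2.4263 × (1 - cos(72°))
Δλ = 1.6765 pm

Initial wavelength:
λ = λ' - Δλ = 7.9320 - 1.6765 = 6.2555 pm

Initial energy:
E = hc/λ = 1239.842 / 6.2555 = 198.2000 keV

(Intermediate values are shown rounded; full precision is carried through to the final answer.)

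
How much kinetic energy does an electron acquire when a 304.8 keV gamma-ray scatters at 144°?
158.1939 keV

By energy conservation: K_e = E_initial - E_final

First find the scattered photon energy:
Initial wavelength: λ = hc/E = 4.0677 pm
Compton shift: Δλ = λ_C(1 - cos(144°)) = 4.3892 pm
Final wavelength: λ' = 4.0677 + 4.3892 = 8.4570 pm
Final photon energy: E' = hc/λ' = 146.6061 keV

Electron kinetic energy:
K_e = E - E' = 304.8000 - 146.6061 = 158.1939 keV

(Intermediate values are shown rounded; full precision is carried through to the final answer.)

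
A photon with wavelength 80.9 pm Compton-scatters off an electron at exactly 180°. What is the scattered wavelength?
85.7526 pm

Using the Compton formula: λ' = λ + λ_C(1 − cos θ)

For θ = 180°, cos θ = -1 (exact) = -1.0000, so:
1 − cos 180° = 1 − (-1) = 2.0000

Δλ = λ_C × 2.0000 = 2.4263 × 2.0000 = 4.8526 pm

λ' = 80.9 + 4.8526 = 85.7526 pm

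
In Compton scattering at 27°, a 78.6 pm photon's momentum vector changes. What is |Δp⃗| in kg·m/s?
3.9294e-24 kg·m/s

Photon momentum magnitude is p = h/λ.

Initial momentum:
p₀ = h/λ = 6.6261e-34/7.8600e-11 = 8.4301e-24 kg·m/s

After scattering:
λ' = λ + Δλ = 78.6 + 0.2645 = 78.8645 pm
p' = h/λ' = 6.6261e-34/7.8864e-11 = 8.4018e-24 kg·m/s

Momentum is a vector; the scattered photon's direction makes angle θ = 27° with the incident direction. The magnitude of the vector change Δp⃗ = p⃗₀ − p⃗' is found from the law of cosines:
|Δp⃗|² = p₀² + p'² − 2p₀p'cos θ
|Δp⃗|² = (8.4301e-24)² + (8.4018e-24)² − 2·8.4301e-24·8.4018e-24·cos(27°)
|Δp⃗| = 3.9294e-24 kg·m/s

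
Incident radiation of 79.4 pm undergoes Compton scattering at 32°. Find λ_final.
79.7687 pm

Using the Compton scattering formula:
λ' = λ + Δλ = λ + λ_C(1 - cos θ)

Given:
- Initial wavelength λ = 79.4 pm
- Scattering angle θ = 32°
- Compton wavelength λ_C ≈ 2.4263 pm

Calculate the shift:
Δλ = 2.4263 × (1 - cos(32°))
Δλ = 2.4263 × 0.1520
Δλ = 0.3687 pm

Final wavelength:
λ' = 79.4 + 0.3687 = 79.7687 pm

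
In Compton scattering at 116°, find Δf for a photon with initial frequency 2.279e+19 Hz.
4.778e+18 Hz (decrease)

Convert frequency to wavelength (c = 299792458 m/s):
λ₀ = c/f₀ = 299792458/2.279e+19 = 1.3154562e-11 m = 13.1546 pm

Calculate Compton shift:
Δλ = λ_C(1 - cos(116°)) = 3.4899 pm

Final wavelength:
λ' = λ₀ + Δλ = 13.1546 + 3.4899 = 16.6445 pm

Final frequency:
f' = c/λ' = 299792458/1.6644496e-11 = 1.8011507e+19 Hz

Frequency shift (decrease):
Δf = f₀ - f' = 2.279e+19 - 1.8011507e+19 = 4.778e+18 Hz

(Intermediate values are shown rounded; full precision is carried through to the final answer.)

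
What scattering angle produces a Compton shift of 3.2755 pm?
110.49°

From the Compton formula Δλ = λ_C(1 - cos θ), we can solve for θ:

cos θ = 1 - Δλ/λ_C

Given:
- Δλ = 3.2755 pm
- λ_C = h/(m_e·c) ≈ 2.42631024 pm

cos θ = 1 - 3.2755/2.42631024
cos θ = 1 - 1.349992
cos θ = -0.349992

θ = arccos(-0.349992)
θ = 110.49°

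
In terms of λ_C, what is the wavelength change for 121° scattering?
1.5150 λ_C

The Compton shift formula is:
Δλ = λ_C(1 - cos θ)

Dividing both sides by λ_C:
Δλ/λ_C = 1 - cos θ

For θ = 121°:
Δλ/λ_C = 1 - cos(121°)
Δλ/λ_C = 1 - -0.5150
Δλ/λ_C = 1.5150

This means the shift is 1.5150 × λ_C = 3.6760 pm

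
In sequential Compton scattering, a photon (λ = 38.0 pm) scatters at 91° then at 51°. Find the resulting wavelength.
41.3680 pm

Apply Compton shift twice:

First scattering at θ₁ = 91°:
Δλ₁ = λ_C(1 - cos(91°))
Δλ₁ = 2.4263 × 1.0175
Δλ₁ = 2.4687 pm

After first scattering:
λ₁ = 38.0 + 2.4687 = 40.4687 pm

Second scattering at θ₂ = 51°:
Δλ₂ = λ_C(1 - cos(51°))
Δλ₂ = 2.4263 × 0.3707
Δλ₂ = 0.8994 pm

Final wavelength:
λ₂ = 40.4687 + 0.8994 = 41.3680 pm

Total shift: Δλ_total = 2.4687 + 0.8994 = 3.3680 pm

(Intermediate values are shown rounded; full precision is carried through to the final answer.)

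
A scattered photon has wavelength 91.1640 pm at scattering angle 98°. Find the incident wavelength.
88.4000 pm

From λ' = λ + Δλ, we have λ = λ' - Δλ

First calculate the Compton shift:
Δλ = λ_C(1 - cos θ)
Δλ = 2.4263 × (1 - cos(98°))
Δλ = 2.4263 × 1.1392
Δλ = 2.7640 pm

Initial wavelength:
λ = λ' - Δλ
λ = 91.1640 - 2.7640
λ = 88.4000 pm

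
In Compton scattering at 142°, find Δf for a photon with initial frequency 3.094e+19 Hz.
9.569e+18 Hz (decrease)

Convert frequency to wavelength (c = 299792458 m/s):
λ₀ = c/f₀ = 299792458/3.094e+19 = 9.6894783e-12 m = 9.6895 pm

Calculate Compton shift:
Δλ = λ_C(1 - cos(142°)) = 4.3383 pm

Final wavelength:
λ' = λ₀ + Δλ = 9.6895 + 4.3383 = 14.0277 pm

Final frequency:
f' = c/λ' = 299792458/1.4027747e-11 = 2.1371390e+19 Hz

Frequency shift (decrease):
Δf = f₀ - f' = 3.094e+19 - 2.1371390e+19 = 9.569e+18 Hz

(Intermediate values are shown rounded; full precision is carried through to the final answer.)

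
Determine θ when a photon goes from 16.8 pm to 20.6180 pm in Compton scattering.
125.00°

First find the wavelength shift:
Δλ = λ' - λ = 20.6180 - 16.8 = 3.8180 pm

Using Δλ = λ_C(1 - cos θ), with λ_C = h/(m_e·c) ≈ 2.42631024 pm:
cos θ = 1 - Δλ/λ_C
cos θ = 1 - 3.8180/2.42631024
cos θ = -0.573583

θ = arccos(-0.573583)
θ = 125.00°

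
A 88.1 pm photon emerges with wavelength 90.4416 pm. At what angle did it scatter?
88.00°

First find the wavelength shift:
Δλ = λ' - λ = 90.4416 - 88.1 = 2.3416 pm

Using Δλ = λ_C(1 - cos θ), with λ_C = h/(m_e·c) ≈ 2.42631024 pm:
cos θ = 1 - Δλ/λ_C
cos θ = 1 - 2.3416/2.42631024
cos θ = 0.034913

θ = arccos(0.034913)
θ = 88.00°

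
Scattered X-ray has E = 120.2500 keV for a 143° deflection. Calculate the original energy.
208.4999 keV

Convert final energy to wavelength (hc ≈ 1239.842 keV·pm):
λ' = hc/E' = 1239.842 / 120.2500 = 10.3105 pm

Calculate the Compton shift:
Δλ = λ_C(1 - cos(143°))
Δλ = 2.4263 × (1 - cos(143°))
Δλ = 4.3640 pm

Initial wavelength:
λ = λ' - Δλ = 10.3105 - 4.3640 = 5.9465 pm

Initial energy:
E = hc/λ = 1239.842 / 5.9465 = 208.4999 keV

(Intermediate values are shown rounded; full precision is carried through to the final answer.)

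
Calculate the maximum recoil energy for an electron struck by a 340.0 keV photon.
194.1228 keV

Maximum energy transfer occurs at θ = 180° (backscattering).

Initial photon: E₀ = 340.0 keV → λ₀ = 3.6466 pm

Maximum Compton shift (at 180°):
Δλ_max = 2λ_C = 2 × 2.4263 = 4.8526 pm

Final wavelength:
λ' = 3.6466 + 4.8526 = 8.4992 pm

Minimum photon energy (maximum energy to electron):
E'_min = hc/λ' = 145.8772 keV

Maximum electron kinetic energy:
K_max = E₀ - E'_min = 340.0000 - 145.8772 = 194.1228 keV

(Intermediate values are shown rounded; full precision is carried through to the final answer.)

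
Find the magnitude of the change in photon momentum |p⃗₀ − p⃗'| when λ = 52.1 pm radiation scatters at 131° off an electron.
2.2320e-23 kg·m/s

Photon momentum magnitude is p = h/λ.

Initial momentum:
p₀ = h/λ = 6.6261e-34/5.2100e-11 = 1.2718e-23 kg·m/s

After scattering:
λ' = λ + Δλ = 52.1 + 4.0181 = 56.1181 pm
p' = h/λ' = 6.6261e-34/5.6118e-11 = 1.1807e-23 kg·m/s

Momentum is a vector; the scattered photon's direction makes angle θ = 131° with the incident direction. The magnitude of the vector change Δp⃗ = p⃗₀ − p⃗' is found from the law of cosines:
|Δp⃗|² = p₀² + p'² − 2p₀p'cos θ
|Δp⃗|² = (1.2718e-23)² + (1.1807e-23)² − 2·1.2718e-23·1.1807e-23·cos(131°)
|Δp⃗| = 2.2320e-23 kg·m/s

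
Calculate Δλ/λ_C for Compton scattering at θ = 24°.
0.0865 λ_C

The Compton shift formula is:
Δλ = λ_C(1 - cos θ)

Dividing both sides by λ_C:
Δλ/λ_C = 1 - cos θ

For θ = 24°:
Δλ/λ_C = 1 - cos(24°)
Δλ/λ_C = 1 - 0.9135
Δλ/λ_C = 0.0865

This means the shift is 0.0865 × λ_C = 0.2098 pm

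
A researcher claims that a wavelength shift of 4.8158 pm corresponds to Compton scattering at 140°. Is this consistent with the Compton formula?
No, inconsistent

Calculate the expected shift for θ = 140°:

Δλ_expected = λ_C(1 - cos(140°))
Δλ_expected = 2.4263 × (1 - cos(140°))
Δλ_expected = 2.4263 × 1.7660
Δλ_expected = 4.2850 pm

Given shift: 4.8158 pm
Expected shift: 4.2850 pm
Difference: 0.5308 pm

The values do not match. The given shift corresponds to θ ≈ 170.0°, not 140°.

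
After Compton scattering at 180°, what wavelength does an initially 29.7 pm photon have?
34.5526 pm

Using the Compton formula: λ' = λ + λ_C(1 − cos θ)

For θ = 180°, cos θ = -1 (exact) = -1.0000, so:
1 − cos 180° = 1 − (-1) = 2.0000

Δλ = λ_C × 2.0000 = 2.4263 × 2.0000 = 4.8526 pm

λ' = 29.7 + 4.8526 = 34.5526 pm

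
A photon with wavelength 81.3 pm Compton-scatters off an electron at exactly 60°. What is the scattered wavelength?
82.5132 pm

Using the Compton formula: λ' = λ + λ_C(1 − cos θ)

For θ = 60°, cos θ = 1/2 (exact) = 0.5000, so:
1 − cos 60° = 1 − (1/2) = 0.5000

Δλ = λ_C × 0.5000 = 2.4263 × 0.5000 = 1.2132 pm

λ' = 81.3 + 1.2132 = 82.5132 pm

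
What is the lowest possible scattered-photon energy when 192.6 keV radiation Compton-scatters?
109.8176 keV (at θ = 180°)

The scattered photon has minimum energy when its wavelength is maximum, i.e., when the Compton shift Δλ = λ_C(1 − cos θ) is maximum. This occurs at θ = 180° (backscattering), giving Δλ_max = 2λ_C = 4.8526 pm.

Initial wavelength: λ₀ = hc/E₀ = 6.4374 pm
Maximum final wavelength: λ'_max = λ₀ + 2λ_C = 6.4374 + 4.8526 = 11.2900 pm
Minimum final energy: E'_min = hc/λ'_max = 109.8176 keV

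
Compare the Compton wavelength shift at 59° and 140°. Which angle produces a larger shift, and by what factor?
140° produces the larger shift by a factor of 3.642

Calculate both shifts using Δλ = λ_C(1 - cos θ):

For θ₁ = 59°:
Δλ₁ = 2.4263 × (1 - cos(59°))
Δλ₁ = 2.4263 × 0.4850
Δλ₁ = 1.1767 pm

For θ₂ = 140°:
Δλ₂ = 2.4263 × (1 - cos(140°))
Δλ₂ = 2.4263 × 1.7660
Δλ₂ = 4.2850 pm

The 140° angle produces the larger shift.
Ratio: 4.2850/1.1767 = 3.642

(Intermediate values are shown rounded; full precision is carried through to the final answer.)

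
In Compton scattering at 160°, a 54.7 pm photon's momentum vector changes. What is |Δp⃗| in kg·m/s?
2.2914e-23 kg·m/s

Photon momentum magnitude is p = h/λ.

Initial momentum:
p₀ = h/λ = 6.6261e-34/5.4700e-11 = 1.2113e-23 kg·m/s

After scattering:
λ' = λ + Δλ = 54.7 + 4.7063 = 59.4063 pm
p' = h/λ' = 6.6261e-34/5.9406e-11 = 1.1154e-23 kg·m/s

Momentum is a vector; the scattered photon's direction makes angle θ = 160° with the incident direction. The magnitude of the vector change Δp⃗ = p⃗₀ − p⃗' is found from the law of cosines:
|Δp⃗|² = p₀² + p'² − 2p₀p'cos θ
|Δp⃗|² = (1.2113e-23)² + (1.1154e-23)² − 2·1.2113e-23·1.1154e-23·cos(160°)
|Δp⃗| = 2.2914e-23 kg·m/s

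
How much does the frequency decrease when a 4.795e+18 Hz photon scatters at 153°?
3.278e+17 Hz (decrease)

Convert frequency to wavelength (c = 299792458 m/s):
λ₀ = c/f₀ = 299792458/4.795e+18 = 6.2521889e-11 m = 62.5219 pm

Calculate Compton shift:
Δλ = λ_C(1 - cos(153°)) = 4.5882 pm

Final wavelength:
λ' = λ₀ + Δλ = 62.5219 + 4.5882 = 67.1101 pm

Final frequency:
f' = c/λ' = 299792458/6.7110058e-11 = 4.4671763e+18 Hz

Frequency shift (decrease):
Δf = f₀ - f' = 4.795e+18 - 4.4671763e+18 = 3.278e+17 Hz

(Intermediate values are shown rounded; full precision is carried through to the final answer.)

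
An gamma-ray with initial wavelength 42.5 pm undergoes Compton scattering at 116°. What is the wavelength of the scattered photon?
45.9899 pm

Using the Compton scattering formula:
λ' = λ + Δλ = λ + λ_C(1 - cos θ)

Given:
- Initial wavelength λ = 42.5 pm
- Scattering angle θ = 116°
- Compton wavelength λ_C ≈ 2.4263 pm

Calculate the shift:
Δλ = 2.4263 × (1 - cos(116°))
Δλ = 2.4263 × 1.4384
Δλ = 3.4899 pm

Final wavelength:
λ' = 42.5 + 3.4899 = 45.9899 pm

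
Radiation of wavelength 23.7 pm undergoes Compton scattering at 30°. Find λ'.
24.0251 pm

Using the Compton formula: λ' = λ + λ_C(1 − cos θ)

For θ = 30°, cos θ = √3/2 (exact) ≈ 0.8660, so:
1 − cos 30° = 1 − (√3/2) ≈ 0.1340

Δλ = λ_C × 0.1340 = 2.4263 × 0.1340 = 0.3251 pm

λ' = 23.7 + 0.3251 = 24.0251 pm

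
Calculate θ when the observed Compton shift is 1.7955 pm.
74.93°

From the Compton formula Δλ = λ_C(1 - cos θ), we can solve for θ:

cos θ = 1 - Δλ/λ_C

Given:
- Δλ = 1.7955 pm
- λ_C = h/(m_e·c) ≈ 2.42631024 pm

cos θ = 1 - 1.7955/2.42631024
cos θ = 1 - 0.740013
cos θ = 0.259987

θ = arccos(0.259987)
θ = 74.93°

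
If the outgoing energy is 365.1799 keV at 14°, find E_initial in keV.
373.1000 keV

Convert final energy to wavelength (hc ≈ 1239.842 keV·pm):
λ' = hc/E' = 1239.842 / 365.1799 = 3.3952 pm

Calculate the Compton shift:
Δλ = λ_C(1 - cos(14°))
Δλ = 2.4263 × (1 - cos(14°))
Δλ = 0.0721 pm

Initial wavelength:
λ = λ' - Δλ = 3.3952 - 0.0721 = 3.3231 pm

Initial energy:
E = hc/λ = 1239.842 / 3.3231 = 373.1000 keV

(Intermediate values are shown rounded; full precision is carried through to the final answer.)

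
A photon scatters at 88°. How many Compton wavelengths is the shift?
0.9651 λ_C

The Compton shift formula is:
Δλ = λ_C(1 - cos θ)

Dividing both sides by λ_C:
Δλ/λ_C = 1 - cos θ

For θ = 88°:
Δλ/λ_C = 1 - cos(88°)
Δλ/λ_C = 1 - 0.0349
Δλ/λ_C = 0.9651

This means the shift is 0.9651 × λ_C = 2.3416 pm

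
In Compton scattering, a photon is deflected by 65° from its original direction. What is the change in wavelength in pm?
1.4009 pm

Using the Compton scattering formula:
Δλ = λ_C(1 - cos θ)

where λ_C = h/(m_e·c) ≈ 2.4263 pm is the Compton wavelength of an electron.

For θ = 65°:
cos(65°) = 0.4226
1 - cos(65°) = 0.5774

Δλ = 2.4263 × 0.5774
Δλ = 1.4009 pm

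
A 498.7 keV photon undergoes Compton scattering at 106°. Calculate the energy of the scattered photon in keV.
222.1445 keV

First convert energy to wavelength:
λ = hc/E, with hc ≈ 1239.842 keV·pm (i.e. 1239.842 eV·nm)

For E = 498.7 keV = 498700 eV:
λ = 1239.842 keV·pm / 498.7 keV
λ = 2.4861 pm

Calculate the Compton shift:
Δλ = λ_C(1 - cos(106°)) = 2.4263 × 1.2756
Δλ = 3.0951 pm

Final wavelength:
λ' = 2.4861 + 3.0951 = 5.5812 pm

Final energy:
E' = hc/λ' = 1239.842 / 5.5812 = 222.1445 keV

(Intermediate values are shown rounded; full precision is carried through to the final answer.)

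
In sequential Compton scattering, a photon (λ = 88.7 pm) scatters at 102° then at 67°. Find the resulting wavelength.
93.1090 pm

Apply Compton shift twice:

First scattering at θ₁ = 102°:
Δλ₁ = λ_C(1 - cos(102°))
Δλ₁ = 2.4263 × 1.2079
Δλ₁ = 2.9308 pm

After first scattering:
λ₁ = 88.7 + 2.9308 = 91.6308 pm

Second scattering at θ₂ = 67°:
Δλ₂ = λ_C(1 - cos(67°))
Δλ₂ = 2.4263 × 0.6093
Δλ₂ = 1.4783 pm

Final wavelength:
λ₂ = 91.6308 + 1.4783 = 93.1090 pm

Total shift: Δλ_total = 2.9308 + 1.4783 = 4.4090 pm

(Intermediate values are shown rounded; full precision is carried through to the final answer.)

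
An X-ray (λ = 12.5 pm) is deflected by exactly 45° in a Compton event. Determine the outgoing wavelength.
13.2106 pm

Using the Compton formula: λ' = λ + λ_C(1 − cos θ)

For θ = 45°, cos θ = √2/2 (exact) ≈ 0.7071, so:
1 − cos 45° = 1 − (√2/2) ≈ 0.2929

Δλ = λ_C × 0.2929 = 2.4263 × 0.2929 = 0.7106 pm

λ' = 12.5 + 0.7106 = 13.2106 pm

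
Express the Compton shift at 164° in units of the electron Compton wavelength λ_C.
1.9613 λ_C

The Compton shift formula is:
Δλ = λ_C(1 - cos θ)

Dividing both sides by λ_C:
Δλ/λ_C = 1 - cos θ

For θ = 164°:
Δλ/λ_C = 1 - cos(164°)
Δλ/λ_C = 1 - -0.9613
Δλ/λ_C = 1.9613

This means the shift is 1.9613 × λ_C = 4.7586 pm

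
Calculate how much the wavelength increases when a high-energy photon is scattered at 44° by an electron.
0.6810 pm

Using the Compton scattering formula:
Δλ = λ_C(1 - cos θ)

where λ_C = h/(m_e·c) ≈ 2.4263 pm is the Compton wavelength of an electron.

For θ = 44°:
cos(44°) = 0.7193
1 - cos(44°) = 0.2807

Δλ = 2.4263 × 0.2807
Δλ = 0.6810 pm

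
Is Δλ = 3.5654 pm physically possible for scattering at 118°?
Yes, consistent

Calculate the expected shift for θ = 118°:

Δλ_expected = λ_C(1 - cos(118°))
Δλ_expected = 2.4263 × (1 - cos(118°))
Δλ_expected = 2.4263 × 1.4695
Δλ_expected = 3.5654 pm

Given shift: 3.5654 pm
Expected shift: 3.5654 pm
Difference: 0.0000 pm

The values match. This is consistent with Compton scattering at the stated angle.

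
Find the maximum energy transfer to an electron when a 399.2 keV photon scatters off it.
243.4104 keV

Maximum energy transfer occurs at θ = 180° (backscattering).

Initial photon: E₀ = 399.2 keV → λ₀ = 3.1058 pm

Maximum Compton shift (at 180°):
Δλ_max = 2λ_C = 2 × 2.4263 = 4.8526 pm

Final wavelength:
λ' = 3.1058 + 4.8526 = 7.9584 pm

Minimum photon energy (maximum energy to electron):
E'_min = hc/λ' = 155.7896 keV

Maximum electron kinetic energy:
K_max = E₀ - E'_min = 399.2000 - 155.7896 = 243.4104 keV

(Intermediate values are shown rounded; full precision is carried through to the final answer.)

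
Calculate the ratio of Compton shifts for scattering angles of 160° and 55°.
160° produces the larger shift by a factor of 4.549

Calculate both shifts using Δλ = λ_C(1 - cos θ):

For θ₁ = 55°:
Δλ₁ = 2.4263 × (1 - cos(55°))
Δλ₁ = 2.4263 × 0.4264
Δλ₁ = 1.0346 pm

For θ₂ = 160°:
Δλ₂ = 2.4263 × (1 - cos(160°))
Δλ₂ = 2.4263 × 1.9397
Δλ₂ = 4.7063 pm

The 160° angle produces the larger shift.
Ratio: 4.7063/1.0346 = 4.549

(Intermediate values are shown rounded; full precision is carried through to the final answer.)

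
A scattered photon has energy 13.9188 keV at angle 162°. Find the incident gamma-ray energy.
14.7000 keV

Convert final energy to wavelength (hc ≈ 1239.842 keV·pm):
λ' = hc/E' = 1239.842 / 13.9188 = 89.0768 pm

Calculate the Compton shift:
Δλ = λ_C(1 - cos(162°))
Δλ = 2.4263 × (1 - cos(162°))
Δλ = 4.7339 pm

Initial wavelength:
λ = λ' - Δλ = 89.0768 - 4.7339 = 84.3429 pm

Initial energy:
E = hc/λ = 1239.842 / 84.3429 = 14.7000 keV

(Intermediate values are shown rounded; full precision is carried through to the final answer.)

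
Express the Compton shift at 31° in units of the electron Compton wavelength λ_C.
0.1428 λ_C

The Compton shift formula is:
Δλ = λ_C(1 - cos θ)

Dividing both sides by λ_C:
Δλ/λ_C = 1 - cos θ

For θ = 31°:
Δλ/λ_C = 1 - cos(31°)
Δλ/λ_C = 1 - 0.8572
Δλ/λ_C = 0.1428

This means the shift is 0.1428 × λ_C = 0.3466 pm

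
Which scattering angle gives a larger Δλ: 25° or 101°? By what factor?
101° produces the larger shift by a factor of 12.710

Calculate both shifts using Δλ = λ_C(1 - cos θ):

For θ₁ = 25°:
Δλ₁ = 2.4263 × (1 - cos(25°))
Δλ₁ = 2.4263 × 0.0937
Δλ₁ = 0.2273 pm

For θ₂ = 101°:
Δλ₂ = 2.4263 × (1 - cos(101°))
Δλ₂ = 2.4263 × 1.1908
Δλ₂ = 2.8893 pm

The 101° angle produces the larger shift.
Ratio: 2.8893/0.2273 = 12.710

(Intermediate values are shown rounded; full precision is carried through to the final answer.)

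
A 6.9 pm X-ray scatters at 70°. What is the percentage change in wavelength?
23.1371%

Calculate the Compton shift:
Δλ = λ_C(1 - cos(70°))
Δλ = 2.4263 × (1 - cos(70°))
Δλ = 2.4263 × 0.6580
Δλ = 1.5965 pm

Percentage change:
(Δλ/λ₀) × 100 = (1.5965/6.9) × 100
= 23.1371%

(Intermediate values are shown rounded; full precision is carried through to the final answer.)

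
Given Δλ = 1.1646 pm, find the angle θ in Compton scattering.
58.67°

From the Compton formula Δλ = λ_C(1 - cos θ), we can solve for θ:

cos θ = 1 - Δλ/λ_C

Given:
- Δλ = 1.1646 pm
- λ_C = h/(m_e·c) ≈ 2.42631024 pm

cos θ = 1 - 1.1646/2.42631024
cos θ = 1 - 0.479988
cos θ = 0.520012

θ = arccos(0.520012)
θ = 58.67°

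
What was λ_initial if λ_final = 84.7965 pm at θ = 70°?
83.2000 pm

From λ' = λ + Δλ, we have λ = λ' - Δλ

First calculate the Compton shift:
Δλ = λ_C(1 - cos θ)
Δλ = 2.4263 × (1 - cos(70°))
Δλ = 2.4263 × 0.6580
Δλ = 1.5965 pm

Initial wavelength:
λ = λ' - Δλ
λ = 84.7965 - 1.5965
λ = 83.2000 pm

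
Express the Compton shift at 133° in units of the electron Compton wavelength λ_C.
1.6820 λ_C

The Compton shift formula is:
Δλ = λ_C(1 - cos θ)

Dividing both sides by λ_C:
Δλ/λ_C = 1 - cos θ

For θ = 133°:
Δλ/λ_C = 1 - cos(133°)
Δλ/λ_C = 1 - -0.6820
Δλ/λ_C = 1.6820

This means the shift is 1.6820 × λ_C = 4.0810 pm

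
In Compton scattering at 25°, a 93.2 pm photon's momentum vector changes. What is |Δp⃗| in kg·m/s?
3.0739e-24 kg·m/s

Photon momentum magnitude is p = h/λ.

Initial momentum:
p₀ = h/λ = 6.6261e-34/9.3200e-11 = 7.1095e-24 kg·m/s

After scattering:
λ' = λ + Δλ = 93.2 + 0.2273 = 93.4273 pm
p' = h/λ' = 6.6261e-34/9.3427e-11 = 7.0922e-24 kg·m/s

Momentum is a vector; the scattered photon's direction makes angle θ = 25° with the incident direction. The magnitude of the vector change Δp⃗ = p⃗₀ − p⃗' is found from the law of cosines:
|Δp⃗|² = p₀² + p'² − 2p₀p'cos θ
|Δp⃗|² = (7.1095e-24)² + (7.0922e-24)² − 2·7.1095e-24·7.0922e-24·cos(25°)
|Δp⃗| = 3.0739e-24 kg·m/s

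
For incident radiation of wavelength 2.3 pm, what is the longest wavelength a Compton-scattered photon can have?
7.1526 pm (at θ = 180°)

The Compton shift is Δλ = λ_C(1 − cos θ).

Since cos θ ranges from −1 to 1, the factor (1 − cos θ) ranges from 0 to 2; the maximum shift occurs at θ = 180° (backscattering):
Δλ_max = 2λ_C = 2 × 2.4263 pm = 4.8526 pm

Maximum scattered wavelength:
λ'_max = λ₀ + Δλ_max = 2.3 + 4.8526 = 7.1526 pm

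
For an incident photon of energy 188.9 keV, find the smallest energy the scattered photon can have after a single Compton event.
108.6047 keV (at θ = 180°)

The scattered photon has minimum energy when its wavelength is maximum, i.e., when the Compton shift Δλ = λ_C(1 − cos θ) is maximum. This occurs at θ = 180° (backscattering), giving Δλ_max = 2λ_C = 4.8526 pm.

Initial wavelength: λ₀ = hc/E₀ = 6.5635 pm
Maximum final wavelength: λ'_max = λ₀ + 2λ_C = 6.5635 + 4.8526 = 11.4161 pm
Minimum final energy: E'_min = hc/λ'_max = 108.6047 keV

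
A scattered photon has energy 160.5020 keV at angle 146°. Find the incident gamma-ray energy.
377.1998 keV

Convert final energy to wavelength (hc ≈ 1239.842 keV·pm):
λ' = hc/E' = 1239.842 / 160.5020 = 7.7248 pm

Calculate the Compton shift:
Δλ = λ_C(1 - cos(146°))
Δλ = 2.4263 × (1 - cos(146°))
Δλ = 4.4378 pm

Initial wavelength:
λ = λ' - Δλ = 7.7248 - 4.4378 = 3.2870 pm

Initial energy:
E = hc/λ = 1239.842 / 3.2870 = 377.1998 keV

(Intermediate values are shown rounded; full precision is carried through to the final answer.)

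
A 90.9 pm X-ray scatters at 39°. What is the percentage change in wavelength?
0.5948%

Calculate the Compton shift:
Δλ = λ_C(1 - cos(39°))
Δλ = 2.4263 × (1 - cos(39°))
Δλ = 2.4263 × 0.2229
Δλ = 0.5407 pm

Percentage change:
(Δλ/λ₀) × 100 = (0.5407/90.9) × 100
= 0.5948%

(Intermediate values are shown rounded; full precision is carried through to the final answer.)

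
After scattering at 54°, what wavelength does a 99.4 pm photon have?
100.4002 pm

Using the Compton scattering formula:
λ' = λ + Δλ = λ + λ_C(1 - cos θ)

Given:
- Initial wavelength λ = 99.4 pm
- Scattering angle θ = 54°
- Compton wavelength λ_C ≈ 2.4263 pm

Calculate the shift:
Δλ = 2.4263 × (1 - cos(54°))
Δλ = 2.4263 × 0.4122
Δλ = 1.0002 pm

Final wavelength:
λ' = 99.4 + 1.0002 = 100.4002 pm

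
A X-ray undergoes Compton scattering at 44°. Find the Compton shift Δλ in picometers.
0.6810 pm

Using the Compton scattering formula:
Δλ = λ_C(1 - cos θ)

where λ_C = h/(m_e·c) ≈ 2.4263 pm is the Compton wavelength of an electron.

For θ = 44°:
cos(44°) = 0.7193
1 - cos(44°) = 0.2807

Δλ = 2.4263 × 0.2807
Δλ = 0.6810 pm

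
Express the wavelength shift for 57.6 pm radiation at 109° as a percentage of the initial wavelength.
5.5837%

Calculate the Compton shift:
Δλ = λ_C(1 - cos(109°))
Δλ = 2.4263 × (1 - cos(109°))
Δλ = 2.4263 × 1.3256
Δλ = 3.2162 pm

Percentage change:
(Δλ/λ₀) × 100 = (3.2162/57.6) × 100
= 5.5837%

(Intermediate values are shown rounded; full precision is carried through to the final answer.)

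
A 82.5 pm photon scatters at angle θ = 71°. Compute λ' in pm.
84.1364 pm

Using the Compton scattering formula:
λ' = λ + Δλ = λ + λ_C(1 - cos θ)

Given:
- Initial wavelength λ = 82.5 pm
- Scattering angle θ = 71°
- Compton wavelength λ_C ≈ 2.4263 pm

Calculate the shift:
Δλ = 2.4263 × (1 - cos(71°))
Δλ = 2.4263 × 0.6744
Δλ = 1.6364 pm

Final wavelength:
λ' = 82.5 + 1.6364 = 84.1364 pm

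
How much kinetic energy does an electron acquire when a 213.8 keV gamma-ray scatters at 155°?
94.8631 keV

By energy conservation: K_e = E_initial - E_final

First find the scattered photon energy:
Initial wavelength: λ = hc/E = 5.7991 pm
Compton shift: Δλ = λ_C(1 - cos(155°)) = 4.6253 pm
Final wavelength: λ' = 5.7991 + 4.6253 = 10.4244 pm
Final photon energy: E' = hc/λ' = 118.9369 keV

Electron kinetic energy:
K_e = E - E' = 213.8000 - 118.9369 = 94.8631 keV

(Intermediate values are shown rounded; full precision is carried through to the final answer.)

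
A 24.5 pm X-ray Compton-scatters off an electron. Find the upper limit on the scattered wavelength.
29.3526 pm (at θ = 180°)

The Compton shift is Δλ = λ_C(1 − cos θ).

Since cos θ ranges from −1 to 1, the factor (1 − cos θ) ranges from 0 to 2; the maximum shift occurs at θ = 180° (backscattering):
Δλ_max = 2λ_C = 2 × 2.4263 pm = 4.8526 pm

Maximum scattered wavelength:
λ'_max = λ₀ + Δλ_max = 24.5 + 4.8526 = 29.3526 pm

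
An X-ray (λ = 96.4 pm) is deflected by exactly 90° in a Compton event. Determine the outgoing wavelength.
98.8263 pm

Using the Compton formula: λ' = λ + λ_C(1 − cos θ)

For θ = 90°, cos θ = 0 (exact) = 0.0000, so:
1 − cos 90° = 1 − (0) = 1.0000

Δλ = λ_C × 1.0000 = 2.4263 × 1.0000 = 2.4263 pm

λ' = 96.4 + 2.4263 = 98.8263 pm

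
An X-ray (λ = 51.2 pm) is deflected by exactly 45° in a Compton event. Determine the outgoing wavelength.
51.9106 pm

Using the Compton formula: λ' = λ + λ_C(1 − cos θ)

For θ = 45°, cos θ = √2/2 (exact) ≈ 0.7071, so:
1 − cos 45° = 1 − (√2/2) ≈ 0.2929

Δλ = λ_C × 0.2929 = 2.4263 × 0.2929 = 0.7106 pm

λ' = 51.2 + 0.7106 = 51.9106 pm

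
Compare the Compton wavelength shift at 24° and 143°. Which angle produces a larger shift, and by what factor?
143° produces the larger shift by a factor of 20.804

Calculate both shifts using Δλ = λ_C(1 - cos θ):

For θ₁ = 24°:
Δλ₁ = 2.4263 × (1 - cos(24°))
Δλ₁ = 2.4263 × 0.0865
Δλ₁ = 0.2098 pm

For θ₂ = 143°:
Δλ₂ = 2.4263 × (1 - cos(143°))
Δλ₂ = 2.4263 × 1.7986
Δλ₂ = 4.3640 pm

The 143° angle produces the larger shift.
Ratio: 4.3640/0.2098 = 20.804

(Intermediate values are shown rounded; full precision is carried through to the final answer.)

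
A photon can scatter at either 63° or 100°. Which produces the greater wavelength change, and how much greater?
100° produces the larger shift by a factor of 2.150

Calculate both shifts using Δλ = λ_C(1 - cos θ):

For θ₁ = 63°:
Δλ₁ = 2.4263 × (1 - cos(63°))
Δλ₁ = 2.4263 × 0.5460
Δλ₁ = 1.3248 pm

For θ₂ = 100°:
Δλ₂ = 2.4263 × (1 - cos(100°))
Δλ₂ = 2.4263 × 1.1736
Δλ₂ = 2.8476 pm

The 100° angle produces the larger shift.
Ratio: 2.8476/1.3248 = 2.150

(Intermediate values are shown rounded; full precision is carried through to the final answer.)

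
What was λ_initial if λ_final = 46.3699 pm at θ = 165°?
41.6000 pm

From λ' = λ + Δλ, we have λ = λ' - Δλ

First calculate the Compton shift:
Δλ = λ_C(1 - cos θ)
Δλ = 2.4263 × (1 - cos(165°))
Δλ = 2.4263 × 1.9659
Δλ = 4.7699 pm

Initial wavelength:
λ = λ' - Δλ
λ = 46.3699 - 4.7699
λ = 41.6000 pm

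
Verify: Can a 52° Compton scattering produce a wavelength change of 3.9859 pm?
No, inconsistent

Calculate the expected shift for θ = 52°:

Δλ_expected = λ_C(1 - cos(52°))
Δλ_expected = 2.4263 × (1 - cos(52°))
Δλ_expected = 2.4263 × 0.3843
Δλ_expected = 0.9325 pm

Given shift: 3.9859 pm
Expected shift: 0.9325 pm
Difference: 3.0534 pm

The values do not match. The given shift corresponds to θ ≈ 130.0°, not 52°.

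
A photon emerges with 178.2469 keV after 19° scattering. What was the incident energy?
181.7000 keV

Convert final energy to wavelength (hc ≈ 1239.842 keV·pm):
λ' = hc/E' = 1239.842 / 178.2469 = 6.9558 pm

Calculate the Compton shift:
Δλ = λ_C(1 - cos(19°))
Δλ = 2.4263 × (1 - cos(19°))
Δλ = 0.1322 pm

Initial wavelength:
λ = λ' - Δλ = 6.9558 - 0.1322 = 6.8236 pm

Initial energy:
E = hc/λ = 1239.842 / 6.8236 = 181.7000 keV

(Intermediate values are shown rounded; full precision is carried through to the final answer.)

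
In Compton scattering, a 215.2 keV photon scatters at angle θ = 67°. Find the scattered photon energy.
171.2578 keV

First convert energy to wavelength:
λ = hc/E, with hc ≈ 1239.842 keV·pm (i.e. 1239.842 eV·nm)

For E = 215.2 keV = 215200 eV:
λ = 1239.842 keV·pm / 215.2 keV
λ = 5.7613 pm

Calculate the Compton shift:
Δλ = λ_C(1 - cos(67°)) = 2.4263 × 0.6093
Δλ = 1.4783 pm

Final wavelength:
λ' = 5.7613 + 1.4783 = 7.2396 pm

Final energy:
E' = hc/λ' = 1239.842 / 7.2396 = 171.2578 keV

(Intermediate values are shown rounded; full precision is carried through to the final answer.)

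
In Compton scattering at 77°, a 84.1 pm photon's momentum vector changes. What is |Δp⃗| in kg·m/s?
9.7030e-24 kg·m/s

Photon momentum magnitude is p = h/λ.

Initial momentum:
p₀ = h/λ = 6.6261e-34/8.4100e-11 = 7.8788e-24 kg·m/s

After scattering:
λ' = λ + Δλ = 84.1 + 1.8805 = 85.9805 pm
p' = h/λ' = 6.6261e-34/8.5981e-11 = 7.7065e-24 kg·m/s

Momentum is a vector; the scattered photon's direction makes angle θ = 77° with the incident direction. The magnitude of the vector change Δp⃗ = p⃗₀ − p⃗' is found from the law of cosines:
|Δp⃗|² = p₀² + p'² − 2p₀p'cos θ
|Δp⃗|² = (7.8788e-24)² + (7.7065e-24)² − 2·7.8788e-24·7.7065e-24·cos(77°)
|Δp⃗| = 9.7030e-24 kg·m/s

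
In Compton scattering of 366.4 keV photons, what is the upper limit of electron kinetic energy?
215.8692 keV

Maximum energy transfer occurs at θ = 180° (backscattering).

Initial photon: E₀ = 366.4 keV → λ₀ = 3.3838 pm

Maximum Compton shift (at 180°):
Δλ_max = 2λ_C = 2 × 2.4263 = 4.8526 pm

Final wavelength:
λ' = 3.3838 + 4.8526 = 8.2365 pm

Minimum photon energy (maximum energy to electron):
E'_min = hc/λ' = 150.5308 keV

Maximum electron kinetic energy:
K_max = E₀ - E'_min = 366.4000 - 150.5308 = 215.8692 keV

(Intermediate values are shown rounded; full precision is carried through to the final answer.)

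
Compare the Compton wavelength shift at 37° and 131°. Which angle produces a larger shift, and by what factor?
131° produces the larger shift by a factor of 8.224

Calculate both shifts using Δλ = λ_C(1 - cos θ):

For θ₁ = 37°:
Δλ₁ = 2.4263 × (1 - cos(37°))
Δλ₁ = 2.4263 × 0.2014
Δλ₁ = 0.4886 pm

For θ₂ = 131°:
Δλ₂ = 2.4263 × (1 - cos(131°))
Δλ₂ = 2.4263 × 1.6561
Δλ₂ = 4.0181 pm

The 131° angle produces the larger shift.
Ratio: 4.0181/0.4886 = 8.224

(Intermediate values are shown rounded; full precision is carried through to the final answer.)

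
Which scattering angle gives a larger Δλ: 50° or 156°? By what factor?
156° produces the larger shift by a factor of 5.357

Calculate both shifts using Δλ = λ_C(1 - cos θ):

For θ₁ = 50°:
Δλ₁ = 2.4263 × (1 - cos(50°))
Δλ₁ = 2.4263 × 0.3572
Δλ₁ = 0.8667 pm

For θ₂ = 156°:
Δλ₂ = 2.4263 × (1 - cos(156°))
Δλ₂ = 2.4263 × 1.9135
Δλ₂ = 4.6429 pm

The 156° angle produces the larger shift.
Ratio: 4.6429/0.8667 = 5.357

(Intermediate values are shown rounded; full precision is carried through to the final answer.)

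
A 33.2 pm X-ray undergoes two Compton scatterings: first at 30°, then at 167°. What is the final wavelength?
38.3155 pm

Apply Compton shift twice:

First scattering at θ₁ = 30°:
Δλ₁ = λ_C(1 - cos(30°))
Δλ₁ = 2.4263 × 0.1340
Δλ₁ = 0.3251 pm

After first scattering:
λ₁ = 33.2 + 0.3251 = 33.5251 pm

Second scattering at θ₂ = 167°:
Δλ₂ = λ_C(1 - cos(167°))
Δλ₂ = 2.4263 × 1.9744
Δλ₂ = 4.7904 pm

Final wavelength:
λ₂ = 33.5251 + 4.7904 = 38.3155 pm

Total shift: Δλ_total = 0.3251 + 4.7904 = 5.1155 pm

(Intermediate values are shown rounded; full precision is carried through to the final answer.)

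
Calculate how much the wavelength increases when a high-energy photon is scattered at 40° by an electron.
0.5676 pm

Using the Compton scattering formula:
Δλ = λ_C(1 - cos θ)

where λ_C = h/(m_e·c) ≈ 2.4263 pm is the Compton wavelength of an electron.

For θ = 40°:
cos(40°) = 0.7660
1 - cos(40°) = 0.2340

Δλ = 2.4263 × 0.2340
Δλ = 0.5676 pm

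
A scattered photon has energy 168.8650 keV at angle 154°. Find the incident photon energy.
453.3003 keV

Convert final energy to wavelength (hc ≈ 1239.842 keV·pm):
λ' = hc/E' = 1239.842 / 168.8650 = 7.3422 pm

Calculate the Compton shift:
Δλ = λ_C(1 - cos(154°))
Δλ = 2.4263 × (1 - cos(154°))
Δλ = 4.6071 pm

Initial wavelength:
λ = λ' - Δλ = 7.3422 - 4.6071 = 2.7351 pm

Initial energy:
E = hc/λ = 1239.842 / 2.7351 = 453.3003 keV

(Intermediate values are shown rounded; full precision is carried through to the final answer.)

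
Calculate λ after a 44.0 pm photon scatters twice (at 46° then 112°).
48.0761 pm

Apply Compton shift twice:

First scattering at θ₁ = 46°:
Δλ₁ = λ_C(1 - cos(46°))
Δλ₁ = 2.4263 × 0.3053
Δλ₁ = 0.7409 pm

After first scattering:
λ₁ = 44.0 + 0.7409 = 44.7409 pm

Second scattering at θ₂ = 112°:
Δλ₂ = λ_C(1 - cos(112°))
Δλ₂ = 2.4263 × 1.3746
Δλ₂ = 3.3352 pm

Final wavelength:
λ₂ = 44.7409 + 3.3352 = 48.0761 pm

Total shift: Δλ_total = 0.7409 + 3.3352 = 4.0761 pm

(Intermediate values are shown rounded; full precision is carried through to the final answer.)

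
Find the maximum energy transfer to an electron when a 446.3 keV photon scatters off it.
283.8185 keV

Maximum energy transfer occurs at θ = 180° (backscattering).

Initial photon: E₀ = 446.3 keV → λ₀ = 2.7780 pm

Maximum Compton shift (at 180°):
Δλ_max = 2λ_C = 2 × 2.4263 = 4.8526 pm

Final wavelength:
λ' = 2.7780 + 4.8526 = 7.6307 pm

Minimum photon energy (maximum energy to electron):
E'_min = hc/λ' = 162.4815 keV

Maximum electron kinetic energy:
K_max = E₀ - E'_min = 446.3000 - 162.4815 = 283.8185 keV

(Intermediate values are shown rounded; full precision is carried through to the final answer.)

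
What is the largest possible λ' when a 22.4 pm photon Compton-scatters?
27.2526 pm (at θ = 180°)

The Compton shift is Δλ = λ_C(1 − cos θ).

Since cos θ ranges from −1 to 1, the factor (1 − cos θ) ranges from 0 to 2; the maximum shift occurs at θ = 180° (backscattering):
Δλ_max = 2λ_C = 2 × 2.4263 pm = 4.8526 pm

Maximum scattered wavelength:
λ'_max = λ₀ + Δλ_max = 22.4 + 4.8526 = 27.2526 pm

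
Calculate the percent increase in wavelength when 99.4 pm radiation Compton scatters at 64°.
1.3709%

Calculate the Compton shift:
Δλ = λ_C(1 - cos(64°))
Δλ = 2.4263 × (1 - cos(64°))
Δλ = 2.4263 × 0.5616
Δλ = 1.3627 pm

Percentage change:
(Δλ/λ₀) × 100 = (1.3627/99.4) × 100
= 1.3709%

(Intermediate values are shown rounded; full precision is carried through to the final answer.)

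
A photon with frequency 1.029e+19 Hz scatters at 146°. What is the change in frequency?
1.360e+18 Hz (decrease)

Convert frequency to wavelength (c = 299792458 m/s):
λ₀ = c/f₀ = 299792458/1.029e+19 = 2.9134350e-11 m = 29.1343 pm

Calculate Compton shift:
Δλ = λ_C(1 - cos(146°)) = 4.4378 pm

Final wavelength:
λ' = λ₀ + Δλ = 29.1343 + 4.4378 = 33.5722 pm

Final frequency:
f' = c/λ' = 299792458/3.3572162e-11 = 8.9297930e+18 Hz

Frequency shift (decrease):
Δf = f₀ - f' = 1.029e+19 - 8.9297930e+18 = 1.360e+18 Hz

(Intermediate values are shown rounded; full precision is carried through to the final answer.)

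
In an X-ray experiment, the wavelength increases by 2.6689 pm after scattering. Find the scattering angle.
95.74°

From the Compton formula Δλ = λ_C(1 - cos θ), we can solve for θ:

cos θ = 1 - Δλ/λ_C

Given:
- Δλ = 2.6689 pm
- λ_C = h/(m_e·c) ≈ 2.42631024 pm

cos θ = 1 - 2.6689/2.42631024
cos θ = 1 - 1.099983
cos θ = -0.099983

θ = arccos(-0.099983)
θ = 95.74°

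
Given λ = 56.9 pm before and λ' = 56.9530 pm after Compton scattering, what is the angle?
12.00°

First find the wavelength shift:
Δλ = λ' - λ = 56.9530 - 56.9 = 0.0530 pm

Using Δλ = λ_C(1 - cos θ), with λ_C = h/(m_e·c) ≈ 2.42631024 pm:
cos θ = 1 - Δλ/λ_C
cos θ = 1 - 0.0530/2.42631024
cos θ = 0.978156

θ = arccos(0.978156)
θ = 12.00°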